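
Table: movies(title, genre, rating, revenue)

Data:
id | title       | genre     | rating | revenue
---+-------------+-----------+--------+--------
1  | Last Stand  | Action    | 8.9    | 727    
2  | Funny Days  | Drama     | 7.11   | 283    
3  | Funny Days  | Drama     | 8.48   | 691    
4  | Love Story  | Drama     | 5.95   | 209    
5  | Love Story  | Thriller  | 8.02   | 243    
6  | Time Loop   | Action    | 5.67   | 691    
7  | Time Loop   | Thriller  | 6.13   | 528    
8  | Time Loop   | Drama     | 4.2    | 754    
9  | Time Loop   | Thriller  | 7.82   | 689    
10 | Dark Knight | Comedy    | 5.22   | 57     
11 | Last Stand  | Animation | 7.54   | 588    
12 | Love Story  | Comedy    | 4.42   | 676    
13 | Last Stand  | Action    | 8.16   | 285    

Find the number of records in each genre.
SELECT genre, COUNT(*) as count
FROM movies
GROUP BY genre

Result:
  Action: 3
  Animation: 1
  Comedy: 2
  Drama: 4
  Thriller: 3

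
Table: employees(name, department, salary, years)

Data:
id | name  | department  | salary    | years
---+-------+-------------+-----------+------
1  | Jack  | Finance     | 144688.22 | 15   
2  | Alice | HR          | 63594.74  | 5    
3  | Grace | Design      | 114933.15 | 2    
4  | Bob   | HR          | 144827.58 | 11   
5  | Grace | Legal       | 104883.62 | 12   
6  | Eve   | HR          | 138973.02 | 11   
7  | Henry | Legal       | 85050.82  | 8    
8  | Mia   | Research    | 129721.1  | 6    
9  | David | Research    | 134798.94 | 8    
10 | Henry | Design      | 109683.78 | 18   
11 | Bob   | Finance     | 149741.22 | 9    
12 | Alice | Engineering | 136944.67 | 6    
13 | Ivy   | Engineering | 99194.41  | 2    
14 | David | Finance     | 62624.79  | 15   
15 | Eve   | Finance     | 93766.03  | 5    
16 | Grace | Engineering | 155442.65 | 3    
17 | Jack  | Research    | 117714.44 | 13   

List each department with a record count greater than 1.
SELECT department, COUNT(*) as cnt
FROM employees
GROUP BY department
HAVING COUNT(*) > 1

Result:
  Design: 2
  Engineering: 3
  Finance: 4
  HR: 3
  Legal: 2
  Research: 3

Note: HAVING filters groups after aggregation, WHERE filters rows before.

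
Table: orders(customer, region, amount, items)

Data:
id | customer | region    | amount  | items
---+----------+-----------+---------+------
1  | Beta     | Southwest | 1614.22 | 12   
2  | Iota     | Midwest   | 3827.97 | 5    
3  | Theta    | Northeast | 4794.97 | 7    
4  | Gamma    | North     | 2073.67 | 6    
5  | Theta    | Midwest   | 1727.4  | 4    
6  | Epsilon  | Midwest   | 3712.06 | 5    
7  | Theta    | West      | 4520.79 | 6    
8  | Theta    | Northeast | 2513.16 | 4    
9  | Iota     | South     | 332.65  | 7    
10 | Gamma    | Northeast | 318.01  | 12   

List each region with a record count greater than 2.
SELECT region, COUNT(*) as cnt
FROM orders
GROUP BY region
HAVING COUNT(*) > 2

Result:
  Midwest: 3
  Northeast: 3

Note: HAVING filters groups after aggregation, WHERE filters rows before.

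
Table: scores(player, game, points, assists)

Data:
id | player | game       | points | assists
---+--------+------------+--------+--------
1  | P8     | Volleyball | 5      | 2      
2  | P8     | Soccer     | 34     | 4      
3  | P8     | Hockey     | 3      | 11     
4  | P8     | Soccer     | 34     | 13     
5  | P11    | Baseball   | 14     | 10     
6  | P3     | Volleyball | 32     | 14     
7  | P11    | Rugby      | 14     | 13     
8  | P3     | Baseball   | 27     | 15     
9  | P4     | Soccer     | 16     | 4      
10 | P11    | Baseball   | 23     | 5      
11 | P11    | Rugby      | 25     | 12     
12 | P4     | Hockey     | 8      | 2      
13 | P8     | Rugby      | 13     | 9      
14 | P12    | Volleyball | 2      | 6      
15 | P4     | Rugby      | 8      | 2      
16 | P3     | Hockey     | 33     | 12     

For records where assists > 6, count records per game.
SELECT game, COUNT(*)
FROM scores
WHERE assists > 6
GROUP BY game

Note: WHERE filters rows before grouping.

Result:
  Baseball: 2
  Hockey: 2
  Rugby: 3
  Soccer: 1
  Volleyball: 1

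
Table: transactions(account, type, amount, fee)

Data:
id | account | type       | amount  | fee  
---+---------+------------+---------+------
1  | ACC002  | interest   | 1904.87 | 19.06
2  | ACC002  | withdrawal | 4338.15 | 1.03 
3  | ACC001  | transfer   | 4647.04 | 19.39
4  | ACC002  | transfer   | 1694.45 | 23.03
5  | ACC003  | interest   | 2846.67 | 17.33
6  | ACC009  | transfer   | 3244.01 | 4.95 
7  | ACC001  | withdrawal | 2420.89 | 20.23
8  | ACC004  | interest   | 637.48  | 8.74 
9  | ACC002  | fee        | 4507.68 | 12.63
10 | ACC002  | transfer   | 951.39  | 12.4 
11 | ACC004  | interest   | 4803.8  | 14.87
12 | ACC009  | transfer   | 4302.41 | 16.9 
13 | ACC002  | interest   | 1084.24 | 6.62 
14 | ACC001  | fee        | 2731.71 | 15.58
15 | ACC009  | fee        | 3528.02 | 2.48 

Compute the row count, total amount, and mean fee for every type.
SELECT type,
       COUNT(*) as cnt,
       SUM(amount) as total_amount,
       AVG(fee) as avg_fee
FROM transactions
GROUP BY type

Result:
  fee: 3 records, 10767.41 total amount, 10.23 avg fee
  interest: 5 records, 11277.06 total amount, 13.32 avg fee
  transfer: 5 records, 14839.30 total amount, 15.33 avg fee
  withdrawal: 2 records, 6759.04 total amount, 10.63 avg fee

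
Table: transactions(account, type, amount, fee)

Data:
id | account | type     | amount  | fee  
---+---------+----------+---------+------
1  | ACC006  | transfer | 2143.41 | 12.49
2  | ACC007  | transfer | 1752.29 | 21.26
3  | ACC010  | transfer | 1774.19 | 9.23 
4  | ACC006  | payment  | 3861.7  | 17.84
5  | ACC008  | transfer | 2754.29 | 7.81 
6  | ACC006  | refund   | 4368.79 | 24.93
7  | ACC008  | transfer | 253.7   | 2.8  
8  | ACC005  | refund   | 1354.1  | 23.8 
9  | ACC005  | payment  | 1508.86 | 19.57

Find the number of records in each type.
SELECT type, COUNT(*) as count
FROM transactions
GROUP BY type

Result:
  payment: 2
  refund: 2
  transfer: 5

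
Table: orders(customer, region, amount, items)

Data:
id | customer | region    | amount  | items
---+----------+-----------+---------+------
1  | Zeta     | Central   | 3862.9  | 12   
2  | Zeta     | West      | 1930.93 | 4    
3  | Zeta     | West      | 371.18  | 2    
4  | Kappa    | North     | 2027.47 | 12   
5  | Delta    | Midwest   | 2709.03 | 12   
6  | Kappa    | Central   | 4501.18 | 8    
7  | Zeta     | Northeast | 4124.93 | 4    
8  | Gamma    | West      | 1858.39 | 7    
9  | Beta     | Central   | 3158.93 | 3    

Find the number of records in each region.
SELECT region, COUNT(*) as count
FROM orders
GROUP BY region

Result:
  Central: 3
  Midwest: 1
  North: 1
  Northeast: 1
  West: 3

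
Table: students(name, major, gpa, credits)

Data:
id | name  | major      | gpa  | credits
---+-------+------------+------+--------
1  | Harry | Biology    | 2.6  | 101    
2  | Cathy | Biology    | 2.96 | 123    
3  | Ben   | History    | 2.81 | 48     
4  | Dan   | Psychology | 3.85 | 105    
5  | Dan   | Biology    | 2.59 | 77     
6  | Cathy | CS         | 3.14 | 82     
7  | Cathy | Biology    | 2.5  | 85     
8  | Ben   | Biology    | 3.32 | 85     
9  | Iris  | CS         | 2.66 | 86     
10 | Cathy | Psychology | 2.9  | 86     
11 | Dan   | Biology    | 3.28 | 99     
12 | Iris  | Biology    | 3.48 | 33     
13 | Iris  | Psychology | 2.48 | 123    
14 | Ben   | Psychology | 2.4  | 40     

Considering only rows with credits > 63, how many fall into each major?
SELECT major, COUNT(*)
FROM students
WHERE credits > 63
GROUP BY major

Note: WHERE filters rows before grouping.

Result:
  Biology: 6
  CS: 2
  Psychology: 3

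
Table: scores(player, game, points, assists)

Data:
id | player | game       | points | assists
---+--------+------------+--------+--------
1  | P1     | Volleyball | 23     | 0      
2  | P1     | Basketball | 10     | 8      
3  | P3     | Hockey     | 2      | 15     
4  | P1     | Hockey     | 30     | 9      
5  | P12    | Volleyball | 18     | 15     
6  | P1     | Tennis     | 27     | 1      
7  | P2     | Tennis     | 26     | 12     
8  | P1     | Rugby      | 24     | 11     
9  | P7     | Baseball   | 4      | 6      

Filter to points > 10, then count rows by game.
SELECT game, COUNT(*)
FROM scores
WHERE points > 10
GROUP BY game

Note: WHERE filters rows before grouping.

Result:
  Hockey: 1
  Rugby: 1
  Tennis: 2
  Volleyball: 2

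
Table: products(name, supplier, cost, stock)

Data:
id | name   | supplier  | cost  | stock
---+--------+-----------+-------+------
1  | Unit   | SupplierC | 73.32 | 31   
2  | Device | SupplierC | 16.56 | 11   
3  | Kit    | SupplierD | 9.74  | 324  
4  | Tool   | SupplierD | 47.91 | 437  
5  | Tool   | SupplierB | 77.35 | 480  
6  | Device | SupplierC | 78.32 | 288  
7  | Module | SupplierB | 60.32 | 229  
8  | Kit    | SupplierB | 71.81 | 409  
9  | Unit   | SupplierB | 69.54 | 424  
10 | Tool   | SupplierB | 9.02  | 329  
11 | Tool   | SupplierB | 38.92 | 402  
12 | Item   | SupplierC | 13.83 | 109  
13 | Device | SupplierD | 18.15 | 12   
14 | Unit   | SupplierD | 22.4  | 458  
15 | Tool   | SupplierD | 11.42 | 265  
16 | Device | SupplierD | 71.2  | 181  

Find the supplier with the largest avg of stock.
SELECT supplier, AVG(stock) as val
FROM products
GROUP BY supplier
ORDER BY val DESC
LIMIT 1

Result: SupplierB with avg(stock) = 378.83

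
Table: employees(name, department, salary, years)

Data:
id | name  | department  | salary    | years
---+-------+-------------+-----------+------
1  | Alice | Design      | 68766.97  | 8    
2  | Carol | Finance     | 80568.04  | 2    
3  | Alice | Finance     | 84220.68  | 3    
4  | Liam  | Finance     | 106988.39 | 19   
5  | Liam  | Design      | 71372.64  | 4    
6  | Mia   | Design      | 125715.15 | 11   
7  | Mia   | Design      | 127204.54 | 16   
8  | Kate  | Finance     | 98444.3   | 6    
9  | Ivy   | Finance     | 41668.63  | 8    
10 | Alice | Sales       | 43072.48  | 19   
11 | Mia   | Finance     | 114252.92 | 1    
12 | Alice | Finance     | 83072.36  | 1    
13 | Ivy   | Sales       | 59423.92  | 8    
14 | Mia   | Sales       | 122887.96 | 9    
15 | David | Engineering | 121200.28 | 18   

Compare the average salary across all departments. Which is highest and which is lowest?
SELECT department, AVG(salary)
FROM employees
GROUP BY department
ORDER BY AVG(salary)

All groups:
  Sales: 75128.12
  Finance: 87030.76
  Design: 98264.83
  Engineering: 121200.28

Highest: Engineering (121200.28)
Lowest: Sales (75128.12)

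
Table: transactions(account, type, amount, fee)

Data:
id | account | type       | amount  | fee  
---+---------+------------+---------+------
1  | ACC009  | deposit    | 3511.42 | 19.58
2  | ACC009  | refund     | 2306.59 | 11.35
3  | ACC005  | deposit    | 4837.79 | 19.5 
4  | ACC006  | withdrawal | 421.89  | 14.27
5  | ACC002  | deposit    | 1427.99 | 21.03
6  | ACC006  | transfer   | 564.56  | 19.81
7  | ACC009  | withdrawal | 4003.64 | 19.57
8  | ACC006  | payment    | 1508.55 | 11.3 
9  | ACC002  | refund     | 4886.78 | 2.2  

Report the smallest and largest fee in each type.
SELECT type, MIN(fee), MAX(fee)
FROM transactions
GROUP BY type

Result:
  deposit: min=19.50, max=21.03
  payment: min=11.30, max=11.30
  refund: min=2.20, max=11.35
  transfer: min=19.81, max=19.81
  withdrawal: min=14.27, max=19.57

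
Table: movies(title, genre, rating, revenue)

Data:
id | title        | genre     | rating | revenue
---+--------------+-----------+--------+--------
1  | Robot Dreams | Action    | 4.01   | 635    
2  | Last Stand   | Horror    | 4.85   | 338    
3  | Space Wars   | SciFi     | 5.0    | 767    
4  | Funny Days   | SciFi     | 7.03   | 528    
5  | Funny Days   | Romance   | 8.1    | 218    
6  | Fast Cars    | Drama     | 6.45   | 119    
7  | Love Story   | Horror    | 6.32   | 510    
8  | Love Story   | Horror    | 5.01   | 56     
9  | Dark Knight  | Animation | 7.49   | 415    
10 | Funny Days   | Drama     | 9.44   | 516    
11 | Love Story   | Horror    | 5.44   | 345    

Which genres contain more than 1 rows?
SELECT genre, COUNT(*) as cnt
FROM movies
GROUP BY genre
HAVING COUNT(*) > 1

Result:
  Drama: 2
  Horror: 4
  SciFi: 2

Note: HAVING filters groups after aggregation, WHERE filters rows before.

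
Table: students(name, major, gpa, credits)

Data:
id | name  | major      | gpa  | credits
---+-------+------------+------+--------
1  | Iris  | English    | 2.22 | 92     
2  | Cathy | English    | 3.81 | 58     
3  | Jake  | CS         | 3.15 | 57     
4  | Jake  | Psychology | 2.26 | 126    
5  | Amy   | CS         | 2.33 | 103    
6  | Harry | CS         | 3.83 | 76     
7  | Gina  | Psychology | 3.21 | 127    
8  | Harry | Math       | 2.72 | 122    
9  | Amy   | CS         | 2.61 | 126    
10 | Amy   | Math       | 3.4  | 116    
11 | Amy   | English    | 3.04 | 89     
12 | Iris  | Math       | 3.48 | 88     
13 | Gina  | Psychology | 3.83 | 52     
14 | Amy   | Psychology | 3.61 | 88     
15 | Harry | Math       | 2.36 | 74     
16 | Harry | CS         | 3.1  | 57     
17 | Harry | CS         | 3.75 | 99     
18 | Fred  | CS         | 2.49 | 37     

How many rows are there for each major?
SELECT major, COUNT(*) as count
FROM students
GROUP BY major

Result:
  CS: 7
  English: 3
  Math: 4
  Psychology: 4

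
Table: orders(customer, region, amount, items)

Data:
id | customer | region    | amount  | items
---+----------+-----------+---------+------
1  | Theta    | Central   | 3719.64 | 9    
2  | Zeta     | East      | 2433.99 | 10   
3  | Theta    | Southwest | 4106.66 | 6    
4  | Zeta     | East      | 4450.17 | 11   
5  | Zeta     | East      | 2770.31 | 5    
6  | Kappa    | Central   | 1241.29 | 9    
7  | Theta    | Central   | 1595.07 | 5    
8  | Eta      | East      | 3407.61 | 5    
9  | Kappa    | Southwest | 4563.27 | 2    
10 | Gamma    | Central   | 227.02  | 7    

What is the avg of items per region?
SELECT region, AVG(items) as result
FROM orders
GROUP BY region

Result:
  Central: 7.50
  East: 7.75
  Southwest: 4.00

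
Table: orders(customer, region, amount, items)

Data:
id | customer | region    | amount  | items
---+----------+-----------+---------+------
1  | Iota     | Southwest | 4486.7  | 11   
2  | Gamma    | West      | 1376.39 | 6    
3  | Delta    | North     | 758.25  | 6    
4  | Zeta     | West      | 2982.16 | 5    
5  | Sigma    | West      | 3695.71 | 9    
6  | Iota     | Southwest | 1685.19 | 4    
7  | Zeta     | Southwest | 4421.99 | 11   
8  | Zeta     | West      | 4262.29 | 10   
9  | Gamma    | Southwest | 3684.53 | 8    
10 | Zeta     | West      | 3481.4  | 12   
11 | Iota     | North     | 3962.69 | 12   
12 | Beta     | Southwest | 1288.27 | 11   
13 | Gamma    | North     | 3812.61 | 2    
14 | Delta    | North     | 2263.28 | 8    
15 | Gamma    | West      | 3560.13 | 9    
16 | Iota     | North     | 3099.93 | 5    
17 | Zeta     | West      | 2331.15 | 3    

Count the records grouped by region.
SELECT region, COUNT(*) as count
FROM orders
GROUP BY region

Result:
  North: 5
  Southwest: 5
  West: 7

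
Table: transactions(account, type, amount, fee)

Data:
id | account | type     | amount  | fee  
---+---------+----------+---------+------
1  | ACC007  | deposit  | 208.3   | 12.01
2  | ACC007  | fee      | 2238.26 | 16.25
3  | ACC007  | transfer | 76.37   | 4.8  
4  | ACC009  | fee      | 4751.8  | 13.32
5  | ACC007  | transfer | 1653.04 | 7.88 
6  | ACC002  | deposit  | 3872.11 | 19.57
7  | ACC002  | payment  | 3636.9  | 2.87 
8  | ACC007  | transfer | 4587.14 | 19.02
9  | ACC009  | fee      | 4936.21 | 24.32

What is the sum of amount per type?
SELECT type, SUM(amount) as result
FROM transactions
GROUP BY type

Result:
  deposit: 4080.41
  fee: 11926.27
  payment: 3636.90
  transfer: 6316.55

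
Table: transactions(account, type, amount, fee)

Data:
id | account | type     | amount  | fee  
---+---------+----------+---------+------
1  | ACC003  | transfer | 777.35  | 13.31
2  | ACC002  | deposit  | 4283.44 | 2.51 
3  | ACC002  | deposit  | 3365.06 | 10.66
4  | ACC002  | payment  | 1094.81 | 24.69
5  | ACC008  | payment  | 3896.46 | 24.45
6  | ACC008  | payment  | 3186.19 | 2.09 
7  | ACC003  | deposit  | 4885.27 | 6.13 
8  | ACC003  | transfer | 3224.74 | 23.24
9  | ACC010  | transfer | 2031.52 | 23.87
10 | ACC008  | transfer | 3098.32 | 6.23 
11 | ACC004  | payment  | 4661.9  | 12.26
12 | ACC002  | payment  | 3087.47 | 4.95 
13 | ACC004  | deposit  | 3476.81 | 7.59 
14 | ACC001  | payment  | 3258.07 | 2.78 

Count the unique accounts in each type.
SELECT type, COUNT(DISTINCT account)
FROM transactions
GROUP BY type

Result:
  deposit: 3 distinct
  payment: 4 distinct
  transfer: 3 distinct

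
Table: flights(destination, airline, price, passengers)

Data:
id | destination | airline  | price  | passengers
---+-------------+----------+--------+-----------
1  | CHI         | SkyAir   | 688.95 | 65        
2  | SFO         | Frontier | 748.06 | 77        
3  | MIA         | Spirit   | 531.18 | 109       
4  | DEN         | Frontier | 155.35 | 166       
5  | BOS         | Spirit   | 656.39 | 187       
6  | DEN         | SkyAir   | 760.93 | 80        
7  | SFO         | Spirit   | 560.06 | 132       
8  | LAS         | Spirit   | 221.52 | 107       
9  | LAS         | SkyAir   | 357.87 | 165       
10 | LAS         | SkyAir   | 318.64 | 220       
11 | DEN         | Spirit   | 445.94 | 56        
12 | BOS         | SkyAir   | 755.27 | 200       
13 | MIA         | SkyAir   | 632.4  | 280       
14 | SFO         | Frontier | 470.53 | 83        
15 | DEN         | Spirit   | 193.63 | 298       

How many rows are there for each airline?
SELECT airline, COUNT(*) as count
FROM flights
GROUP BY airline

Result:
  Frontier: 3
  SkyAir: 6
  Spirit: 6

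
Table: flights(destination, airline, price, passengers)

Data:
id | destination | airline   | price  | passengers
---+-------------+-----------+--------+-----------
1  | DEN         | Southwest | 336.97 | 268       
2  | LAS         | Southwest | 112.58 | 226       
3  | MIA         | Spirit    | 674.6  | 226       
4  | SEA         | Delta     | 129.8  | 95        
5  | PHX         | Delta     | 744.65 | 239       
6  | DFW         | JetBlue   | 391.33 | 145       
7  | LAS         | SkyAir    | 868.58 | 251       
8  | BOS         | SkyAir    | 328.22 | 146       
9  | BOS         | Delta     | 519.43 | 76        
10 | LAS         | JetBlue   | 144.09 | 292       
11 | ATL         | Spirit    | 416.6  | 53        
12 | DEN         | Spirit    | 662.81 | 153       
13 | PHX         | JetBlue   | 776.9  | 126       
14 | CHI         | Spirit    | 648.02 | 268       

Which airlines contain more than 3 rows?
SELECT airline, COUNT(*) as cnt
FROM flights
GROUP BY airline
HAVING COUNT(*) > 3

Result:
  Spirit: 4

Note: HAVING filters groups after aggregation, WHERE filters rows before.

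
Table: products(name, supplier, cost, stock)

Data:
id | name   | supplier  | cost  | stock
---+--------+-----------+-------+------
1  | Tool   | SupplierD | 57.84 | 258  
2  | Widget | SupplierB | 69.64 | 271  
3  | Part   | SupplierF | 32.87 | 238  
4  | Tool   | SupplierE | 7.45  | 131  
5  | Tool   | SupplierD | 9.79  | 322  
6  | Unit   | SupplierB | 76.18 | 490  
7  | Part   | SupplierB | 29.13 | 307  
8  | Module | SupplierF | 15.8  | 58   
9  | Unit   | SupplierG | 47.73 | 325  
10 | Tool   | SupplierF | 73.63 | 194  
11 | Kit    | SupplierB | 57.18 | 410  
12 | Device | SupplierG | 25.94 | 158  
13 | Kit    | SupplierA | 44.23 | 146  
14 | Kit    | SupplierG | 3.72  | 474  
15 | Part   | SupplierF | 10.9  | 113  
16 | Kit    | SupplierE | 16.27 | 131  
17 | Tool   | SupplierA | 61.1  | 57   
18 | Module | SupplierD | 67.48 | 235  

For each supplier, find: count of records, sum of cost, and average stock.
SELECT supplier,
       COUNT(*) as cnt,
       SUM(cost) as total_cost,
       AVG(stock) as avg_stock
FROM products
GROUP BY supplier

Result:
  SupplierA: 2 records, 105.33 total cost, 101.50 avg stock
  SupplierB: 4 records, 232.13 total cost, 369.50 avg stock
  SupplierD: 3 records, 135.11 total cost, 271.67 avg stock
  SupplierE: 2 records, 23.72 total cost, 131.00 avg stock
  SupplierF: 4 records, 133.20 total cost, 150.75 avg stock
  SupplierG: 3 records, 77.39 total cost, 319.00 avg stock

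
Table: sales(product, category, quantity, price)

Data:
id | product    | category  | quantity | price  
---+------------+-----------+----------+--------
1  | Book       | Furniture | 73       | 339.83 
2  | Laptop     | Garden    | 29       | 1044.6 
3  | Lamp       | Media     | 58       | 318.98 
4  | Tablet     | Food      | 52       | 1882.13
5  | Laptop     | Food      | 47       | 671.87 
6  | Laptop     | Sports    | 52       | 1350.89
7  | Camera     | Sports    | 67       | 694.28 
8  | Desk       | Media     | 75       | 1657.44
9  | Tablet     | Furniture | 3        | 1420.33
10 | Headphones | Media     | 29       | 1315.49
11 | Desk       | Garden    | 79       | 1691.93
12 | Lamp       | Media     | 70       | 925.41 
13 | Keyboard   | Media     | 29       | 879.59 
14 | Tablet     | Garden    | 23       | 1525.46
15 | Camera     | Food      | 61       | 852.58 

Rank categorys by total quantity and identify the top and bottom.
SELECT category, SUM(quantity)
FROM sales
GROUP BY category
ORDER BY SUM(quantity)

All groups:
  Furniture: 76
  Sports: 119
  Garden: 131
  Food: 160
  Media: 261

Highest: Media (261)
Lowest: Furniture (76)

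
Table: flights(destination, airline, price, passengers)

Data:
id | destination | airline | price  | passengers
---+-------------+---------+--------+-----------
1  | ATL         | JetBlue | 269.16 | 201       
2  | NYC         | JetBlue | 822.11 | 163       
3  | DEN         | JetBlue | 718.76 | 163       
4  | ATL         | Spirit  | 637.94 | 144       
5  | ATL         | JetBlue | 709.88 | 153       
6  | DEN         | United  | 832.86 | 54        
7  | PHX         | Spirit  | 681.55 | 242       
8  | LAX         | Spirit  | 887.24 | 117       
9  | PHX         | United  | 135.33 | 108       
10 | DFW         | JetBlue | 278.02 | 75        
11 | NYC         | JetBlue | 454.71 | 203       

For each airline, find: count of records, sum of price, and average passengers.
SELECT airline,
       COUNT(*) as cnt,
       SUM(price) as total_price,
       AVG(passengers) as avg_passengers
FROM flights
GROUP BY airline

Result:
  JetBlue: 6 records, 3252.64 total price, 159.67 avg passengers
  Spirit: 3 records, 2206.73 total price, 167.67 avg passengers
  United: 2 records, 968.19 total price, 81.00 avg passengers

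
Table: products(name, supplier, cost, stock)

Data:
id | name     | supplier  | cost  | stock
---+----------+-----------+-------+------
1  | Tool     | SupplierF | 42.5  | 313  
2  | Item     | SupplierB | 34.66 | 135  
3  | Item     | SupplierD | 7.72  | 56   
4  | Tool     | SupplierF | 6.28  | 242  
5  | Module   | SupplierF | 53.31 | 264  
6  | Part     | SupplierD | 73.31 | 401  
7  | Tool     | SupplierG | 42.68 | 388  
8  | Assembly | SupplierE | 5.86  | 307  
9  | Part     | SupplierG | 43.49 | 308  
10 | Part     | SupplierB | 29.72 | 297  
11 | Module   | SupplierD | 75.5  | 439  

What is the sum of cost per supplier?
SELECT supplier, SUM(cost) as result
FROM products
GROUP BY supplier

Result:
  SupplierB: 64.38
  SupplierD: 156.53
  SupplierE: 5.86
  SupplierF: 102.09
  SupplierG: 86.17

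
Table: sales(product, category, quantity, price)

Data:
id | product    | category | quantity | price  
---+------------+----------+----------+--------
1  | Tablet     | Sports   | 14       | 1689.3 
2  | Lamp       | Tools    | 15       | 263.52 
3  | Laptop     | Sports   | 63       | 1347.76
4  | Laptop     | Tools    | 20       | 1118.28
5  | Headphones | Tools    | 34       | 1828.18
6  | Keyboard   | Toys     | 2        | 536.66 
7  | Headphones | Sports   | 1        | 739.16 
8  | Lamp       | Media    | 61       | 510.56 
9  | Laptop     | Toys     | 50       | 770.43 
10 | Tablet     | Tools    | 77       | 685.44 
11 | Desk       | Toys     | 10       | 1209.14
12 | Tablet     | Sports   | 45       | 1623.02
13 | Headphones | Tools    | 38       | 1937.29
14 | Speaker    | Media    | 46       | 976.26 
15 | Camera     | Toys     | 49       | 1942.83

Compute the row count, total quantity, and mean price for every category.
SELECT category,
       COUNT(*) as cnt,
       SUM(quantity) as total_quantity,
       AVG(price) as avg_price
FROM sales
GROUP BY category

Result:
  Media: 2 records, 107 total quantity, 743.41 avg price
  Sports: 4 records, 123 total quantity, 1349.81 avg price
  Tools: 5 records, 184 total quantity, 1166.54 avg price
  Toys: 4 records, 111 total quantity, 1114.77 avg price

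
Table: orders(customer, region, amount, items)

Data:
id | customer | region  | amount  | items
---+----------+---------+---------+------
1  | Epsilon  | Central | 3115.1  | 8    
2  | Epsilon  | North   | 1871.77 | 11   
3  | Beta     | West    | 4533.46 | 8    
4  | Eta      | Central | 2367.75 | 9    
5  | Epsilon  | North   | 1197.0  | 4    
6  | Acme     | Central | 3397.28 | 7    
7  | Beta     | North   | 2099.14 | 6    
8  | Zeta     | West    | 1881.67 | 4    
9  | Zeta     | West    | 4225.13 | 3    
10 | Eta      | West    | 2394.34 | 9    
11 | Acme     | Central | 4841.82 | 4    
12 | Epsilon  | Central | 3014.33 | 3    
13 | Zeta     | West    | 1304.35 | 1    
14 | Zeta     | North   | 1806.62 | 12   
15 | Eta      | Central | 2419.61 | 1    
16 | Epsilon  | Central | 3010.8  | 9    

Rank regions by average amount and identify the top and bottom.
SELECT region, AVG(amount)
FROM orders
GROUP BY region
ORDER BY AVG(amount)

All groups:
  North: 1743.63
  West: 2867.79
  Central: 3166.67

Highest: Central (3166.67)
Lowest: North (1743.63)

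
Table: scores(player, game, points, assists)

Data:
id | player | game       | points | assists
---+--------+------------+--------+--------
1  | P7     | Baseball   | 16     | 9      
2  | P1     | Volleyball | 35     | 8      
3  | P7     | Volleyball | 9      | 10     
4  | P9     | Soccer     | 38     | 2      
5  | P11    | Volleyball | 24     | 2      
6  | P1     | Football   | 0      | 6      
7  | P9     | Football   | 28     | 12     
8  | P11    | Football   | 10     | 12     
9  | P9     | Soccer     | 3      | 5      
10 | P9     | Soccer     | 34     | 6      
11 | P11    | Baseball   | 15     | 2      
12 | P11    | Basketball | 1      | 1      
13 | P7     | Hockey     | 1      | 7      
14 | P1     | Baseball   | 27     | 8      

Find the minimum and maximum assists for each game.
SELECT game, MIN(assists), MAX(assists)
FROM scores
GROUP BY game

Result:
  Baseball: min=2, max=9
  Basketball: min=1, max=1
  Football: min=6, max=12
  Hockey: min=7, max=7
  Soccer: min=2, max=6
  Volleyball: min=2, max=10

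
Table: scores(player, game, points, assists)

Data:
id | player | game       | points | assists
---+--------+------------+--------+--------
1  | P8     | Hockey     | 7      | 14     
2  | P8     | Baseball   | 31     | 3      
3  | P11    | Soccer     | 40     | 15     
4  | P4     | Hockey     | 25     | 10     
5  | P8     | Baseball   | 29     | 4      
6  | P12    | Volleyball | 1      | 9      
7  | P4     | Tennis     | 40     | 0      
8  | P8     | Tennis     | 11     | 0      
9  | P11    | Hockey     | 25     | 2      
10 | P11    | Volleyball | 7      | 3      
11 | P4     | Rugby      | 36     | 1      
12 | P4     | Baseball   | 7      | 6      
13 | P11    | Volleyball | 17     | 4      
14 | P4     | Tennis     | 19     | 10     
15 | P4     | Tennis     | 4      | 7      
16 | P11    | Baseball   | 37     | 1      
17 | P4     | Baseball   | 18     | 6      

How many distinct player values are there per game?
SELECT game, COUNT(DISTINCT player)
FROM scores
GROUP BY game

Result:
  Baseball: 3 distinct
  Hockey: 3 distinct
  Rugby: 1 distinct
  Soccer: 1 distinct
  Tennis: 2 distinct
  Volleyball: 2 distinct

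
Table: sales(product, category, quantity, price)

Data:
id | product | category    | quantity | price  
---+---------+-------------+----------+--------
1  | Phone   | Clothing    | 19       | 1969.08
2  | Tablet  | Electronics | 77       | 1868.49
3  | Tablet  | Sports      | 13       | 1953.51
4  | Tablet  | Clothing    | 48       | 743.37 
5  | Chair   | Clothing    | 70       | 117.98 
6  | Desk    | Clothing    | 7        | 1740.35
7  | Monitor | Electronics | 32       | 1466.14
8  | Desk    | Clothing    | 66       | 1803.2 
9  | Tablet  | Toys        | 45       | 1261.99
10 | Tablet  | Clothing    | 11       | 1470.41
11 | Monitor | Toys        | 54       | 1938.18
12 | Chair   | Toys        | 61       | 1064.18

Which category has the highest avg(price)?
SELECT category, AVG(price) as val
FROM sales
GROUP BY category
ORDER BY val DESC
LIMIT 1

Result: Sports with avg(price) = 1953.51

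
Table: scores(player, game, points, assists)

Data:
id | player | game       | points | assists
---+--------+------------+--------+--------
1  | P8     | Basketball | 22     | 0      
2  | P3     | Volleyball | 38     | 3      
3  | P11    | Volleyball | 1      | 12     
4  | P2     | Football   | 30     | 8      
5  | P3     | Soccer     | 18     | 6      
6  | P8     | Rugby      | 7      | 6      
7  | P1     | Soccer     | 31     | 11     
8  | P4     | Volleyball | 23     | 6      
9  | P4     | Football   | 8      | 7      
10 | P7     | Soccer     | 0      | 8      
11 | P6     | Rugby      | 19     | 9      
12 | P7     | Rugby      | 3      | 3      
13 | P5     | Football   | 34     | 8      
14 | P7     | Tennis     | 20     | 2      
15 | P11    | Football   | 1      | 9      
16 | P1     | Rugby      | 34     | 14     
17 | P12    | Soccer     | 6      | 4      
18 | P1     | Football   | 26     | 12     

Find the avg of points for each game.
SELECT game, AVG(points) as result
FROM scores
GROUP BY game

Result:
  Basketball: 22.00
  Football: 19.80
  Rugby: 15.75
  Soccer: 13.75
  Tennis: 20.00
  Volleyball: 20.67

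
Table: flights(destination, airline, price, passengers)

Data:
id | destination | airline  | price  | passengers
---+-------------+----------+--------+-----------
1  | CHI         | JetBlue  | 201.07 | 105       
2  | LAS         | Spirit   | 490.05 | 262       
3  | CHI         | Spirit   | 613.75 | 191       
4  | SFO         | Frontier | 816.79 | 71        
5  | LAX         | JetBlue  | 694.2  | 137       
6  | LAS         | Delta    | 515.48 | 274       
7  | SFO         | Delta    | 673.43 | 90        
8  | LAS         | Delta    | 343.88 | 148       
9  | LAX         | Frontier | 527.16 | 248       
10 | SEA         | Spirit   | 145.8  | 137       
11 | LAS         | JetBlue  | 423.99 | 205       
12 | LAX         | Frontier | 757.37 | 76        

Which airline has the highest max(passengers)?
SELECT airline, MAX(passengers) as val
FROM flights
GROUP BY airline
ORDER BY val DESC
LIMIT 1

Result: Delta with max(passengers) = 274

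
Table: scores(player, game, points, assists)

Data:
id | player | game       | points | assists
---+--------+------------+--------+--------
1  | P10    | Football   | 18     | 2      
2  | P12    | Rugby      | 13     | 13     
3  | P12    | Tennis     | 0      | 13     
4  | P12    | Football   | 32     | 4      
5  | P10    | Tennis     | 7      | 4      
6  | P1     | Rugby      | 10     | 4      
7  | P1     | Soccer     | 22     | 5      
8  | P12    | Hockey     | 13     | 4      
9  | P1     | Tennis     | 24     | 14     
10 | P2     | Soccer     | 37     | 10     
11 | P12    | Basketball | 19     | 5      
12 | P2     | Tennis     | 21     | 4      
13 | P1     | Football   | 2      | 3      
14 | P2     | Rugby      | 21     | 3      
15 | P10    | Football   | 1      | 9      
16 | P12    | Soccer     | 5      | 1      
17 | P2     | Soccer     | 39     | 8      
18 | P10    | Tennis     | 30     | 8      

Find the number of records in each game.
SELECT game, COUNT(*) as count
FROM scores
GROUP BY game

Result:
  Basketball: 1
  Football: 4
  Hockey: 1
  Rugby: 3
  Soccer: 4
  Tennis: 5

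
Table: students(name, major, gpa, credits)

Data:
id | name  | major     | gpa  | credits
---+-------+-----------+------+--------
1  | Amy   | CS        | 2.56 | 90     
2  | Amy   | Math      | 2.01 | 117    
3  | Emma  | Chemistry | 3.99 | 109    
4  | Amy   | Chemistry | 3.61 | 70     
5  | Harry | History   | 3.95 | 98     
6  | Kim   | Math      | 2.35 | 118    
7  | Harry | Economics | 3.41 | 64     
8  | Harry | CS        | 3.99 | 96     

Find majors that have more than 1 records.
SELECT major, COUNT(*) as cnt
FROM students
GROUP BY major
HAVING COUNT(*) > 1

Result:
  CS: 2
  Chemistry: 2
  Math: 2

Note: HAVING filters groups after aggregation, WHERE filters rows before.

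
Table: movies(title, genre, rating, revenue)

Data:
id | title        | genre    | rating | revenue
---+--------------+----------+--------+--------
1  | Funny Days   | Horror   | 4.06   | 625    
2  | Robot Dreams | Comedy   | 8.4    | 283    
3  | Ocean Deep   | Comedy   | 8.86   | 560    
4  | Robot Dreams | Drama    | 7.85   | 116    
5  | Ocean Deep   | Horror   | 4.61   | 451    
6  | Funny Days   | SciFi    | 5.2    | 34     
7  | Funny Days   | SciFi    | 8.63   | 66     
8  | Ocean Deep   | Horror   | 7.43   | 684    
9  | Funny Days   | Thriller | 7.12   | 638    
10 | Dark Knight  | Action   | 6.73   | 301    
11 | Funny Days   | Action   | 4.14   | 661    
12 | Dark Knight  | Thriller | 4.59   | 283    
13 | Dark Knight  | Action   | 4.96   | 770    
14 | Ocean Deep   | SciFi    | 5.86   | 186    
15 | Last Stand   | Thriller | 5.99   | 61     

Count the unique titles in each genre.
SELECT genre, COUNT(DISTINCT title)
FROM movies
GROUP BY genre

Result:
  Action: 2 distinct
  Comedy: 2 distinct
  Drama: 1 distinct
  Horror: 2 distinct
  SciFi: 2 distinct
  Thriller: 3 distinct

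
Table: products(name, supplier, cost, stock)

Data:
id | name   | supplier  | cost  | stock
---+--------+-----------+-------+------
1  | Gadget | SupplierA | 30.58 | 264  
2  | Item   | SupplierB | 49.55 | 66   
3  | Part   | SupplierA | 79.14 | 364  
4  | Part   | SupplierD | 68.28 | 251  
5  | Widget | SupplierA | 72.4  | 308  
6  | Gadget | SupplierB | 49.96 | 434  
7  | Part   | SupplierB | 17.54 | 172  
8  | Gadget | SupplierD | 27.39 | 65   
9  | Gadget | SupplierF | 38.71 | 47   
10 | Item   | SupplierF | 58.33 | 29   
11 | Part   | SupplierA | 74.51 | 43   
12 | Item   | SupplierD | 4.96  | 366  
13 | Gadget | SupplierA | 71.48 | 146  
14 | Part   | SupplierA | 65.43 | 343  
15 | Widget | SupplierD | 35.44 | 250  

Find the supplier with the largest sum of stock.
SELECT supplier, SUM(stock) as val
FROM products
GROUP BY supplier
ORDER BY val DESC
LIMIT 1

Result: SupplierA with sum(stock) = 1468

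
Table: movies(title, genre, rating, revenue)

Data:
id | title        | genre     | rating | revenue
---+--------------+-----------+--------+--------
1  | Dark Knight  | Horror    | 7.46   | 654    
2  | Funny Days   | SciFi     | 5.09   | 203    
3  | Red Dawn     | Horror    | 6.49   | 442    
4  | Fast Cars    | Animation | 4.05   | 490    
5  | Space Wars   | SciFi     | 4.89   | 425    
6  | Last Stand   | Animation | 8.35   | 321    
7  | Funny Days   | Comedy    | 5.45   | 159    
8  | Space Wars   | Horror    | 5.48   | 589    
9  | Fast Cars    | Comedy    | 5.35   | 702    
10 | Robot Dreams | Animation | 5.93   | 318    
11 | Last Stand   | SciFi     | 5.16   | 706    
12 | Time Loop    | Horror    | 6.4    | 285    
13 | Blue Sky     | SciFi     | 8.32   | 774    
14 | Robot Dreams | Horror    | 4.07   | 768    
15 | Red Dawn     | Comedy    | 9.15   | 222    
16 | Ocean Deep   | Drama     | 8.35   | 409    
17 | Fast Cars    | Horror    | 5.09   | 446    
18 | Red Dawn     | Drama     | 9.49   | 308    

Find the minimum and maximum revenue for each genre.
SELECT genre, MIN(revenue), MAX(revenue)
FROM movies
GROUP BY genre

Result:
  Animation: min=318, max=490
  Comedy: min=159, max=702
  Drama: min=308, max=409
  Horror: min=285, max=768
  SciFi: min=203, max=774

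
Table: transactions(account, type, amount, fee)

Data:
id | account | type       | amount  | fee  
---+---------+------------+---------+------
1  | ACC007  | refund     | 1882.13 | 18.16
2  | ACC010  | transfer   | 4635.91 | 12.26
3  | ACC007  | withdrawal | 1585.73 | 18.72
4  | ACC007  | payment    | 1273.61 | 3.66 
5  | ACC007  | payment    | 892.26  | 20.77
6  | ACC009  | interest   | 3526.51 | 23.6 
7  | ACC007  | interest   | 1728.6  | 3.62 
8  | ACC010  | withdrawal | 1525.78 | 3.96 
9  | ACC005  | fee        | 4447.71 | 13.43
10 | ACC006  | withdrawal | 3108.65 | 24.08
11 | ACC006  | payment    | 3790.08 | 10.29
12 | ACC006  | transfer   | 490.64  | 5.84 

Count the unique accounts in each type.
SELECT type, COUNT(DISTINCT account)
FROM transactions
GROUP BY type

Result:
  fee: 1 distinct
  interest: 2 distinct
  payment: 2 distinct
  refund: 1 distinct
  transfer: 2 distinct
  withdrawal: 3 distinct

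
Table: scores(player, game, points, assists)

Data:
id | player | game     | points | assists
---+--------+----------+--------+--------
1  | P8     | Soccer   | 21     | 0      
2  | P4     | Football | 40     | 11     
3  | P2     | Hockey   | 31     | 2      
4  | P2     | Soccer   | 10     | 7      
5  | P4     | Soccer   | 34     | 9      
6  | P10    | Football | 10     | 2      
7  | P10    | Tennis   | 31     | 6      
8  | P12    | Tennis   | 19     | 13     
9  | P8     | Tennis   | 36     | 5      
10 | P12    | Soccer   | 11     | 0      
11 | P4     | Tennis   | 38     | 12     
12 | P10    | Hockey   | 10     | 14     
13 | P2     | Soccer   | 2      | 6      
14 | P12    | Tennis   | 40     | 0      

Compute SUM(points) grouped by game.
SELECT game, SUM(points) as result
FROM scores
GROUP BY game

Result:
  Football: 50
  Hockey: 41
  Soccer: 78
  Tennis: 164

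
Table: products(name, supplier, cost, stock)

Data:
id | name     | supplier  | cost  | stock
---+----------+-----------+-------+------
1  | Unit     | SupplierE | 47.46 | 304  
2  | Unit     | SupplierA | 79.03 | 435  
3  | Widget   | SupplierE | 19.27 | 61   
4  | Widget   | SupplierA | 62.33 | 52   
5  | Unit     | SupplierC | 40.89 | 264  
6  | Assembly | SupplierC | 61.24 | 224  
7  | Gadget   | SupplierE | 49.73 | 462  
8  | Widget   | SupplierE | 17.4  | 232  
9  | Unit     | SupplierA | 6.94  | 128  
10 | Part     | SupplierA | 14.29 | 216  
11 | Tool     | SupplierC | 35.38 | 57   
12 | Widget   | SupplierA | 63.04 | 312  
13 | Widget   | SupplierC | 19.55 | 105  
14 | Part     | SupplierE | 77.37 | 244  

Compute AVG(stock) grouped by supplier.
SELECT supplier, AVG(stock) as result
FROM products
GROUP BY supplier

Result:
  SupplierA: 228.60
  SupplierC: 162.50
  SupplierE: 260.60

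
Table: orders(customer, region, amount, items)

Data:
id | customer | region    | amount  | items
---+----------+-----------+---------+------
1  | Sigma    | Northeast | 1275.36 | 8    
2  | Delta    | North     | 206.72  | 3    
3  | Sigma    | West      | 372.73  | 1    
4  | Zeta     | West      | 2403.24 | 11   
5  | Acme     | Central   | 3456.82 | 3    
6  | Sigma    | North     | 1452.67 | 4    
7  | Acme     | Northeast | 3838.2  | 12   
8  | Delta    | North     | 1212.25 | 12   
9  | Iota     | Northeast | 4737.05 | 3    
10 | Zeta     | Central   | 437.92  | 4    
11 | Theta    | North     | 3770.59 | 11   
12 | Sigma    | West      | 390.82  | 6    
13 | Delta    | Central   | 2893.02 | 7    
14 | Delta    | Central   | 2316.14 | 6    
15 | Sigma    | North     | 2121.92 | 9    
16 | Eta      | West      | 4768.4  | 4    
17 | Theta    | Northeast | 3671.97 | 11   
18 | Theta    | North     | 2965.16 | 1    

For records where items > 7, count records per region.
SELECT region, COUNT(*)
FROM orders
WHERE items > 7
GROUP BY region

Note: WHERE filters rows before grouping.

Result:
  North: 3
  Northeast: 3
  West: 1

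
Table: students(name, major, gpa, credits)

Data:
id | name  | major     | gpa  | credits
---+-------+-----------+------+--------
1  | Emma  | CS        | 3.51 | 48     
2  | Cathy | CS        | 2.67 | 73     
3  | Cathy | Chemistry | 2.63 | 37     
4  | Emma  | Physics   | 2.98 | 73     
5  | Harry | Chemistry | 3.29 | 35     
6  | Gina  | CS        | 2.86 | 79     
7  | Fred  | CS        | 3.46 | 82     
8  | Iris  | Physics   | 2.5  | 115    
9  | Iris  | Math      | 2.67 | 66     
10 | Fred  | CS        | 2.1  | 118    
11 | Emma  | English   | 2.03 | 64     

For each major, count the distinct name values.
SELECT major, COUNT(DISTINCT name)
FROM students
GROUP BY major

Result:
  CS: 4 distinct
  Chemistry: 2 distinct
  English: 1 distinct
  Math: 1 distinct
  Physics: 2 distinct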